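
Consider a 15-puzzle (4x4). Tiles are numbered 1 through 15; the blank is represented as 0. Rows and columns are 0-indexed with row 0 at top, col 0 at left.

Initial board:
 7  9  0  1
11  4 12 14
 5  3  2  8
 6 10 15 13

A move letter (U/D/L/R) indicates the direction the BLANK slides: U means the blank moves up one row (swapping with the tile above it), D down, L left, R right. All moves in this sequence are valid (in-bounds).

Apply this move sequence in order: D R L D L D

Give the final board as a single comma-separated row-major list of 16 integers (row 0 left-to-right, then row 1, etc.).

After move 1 (D):
 7  9 12  1
11  4  0 14
 5  3  2  8
 6 10 15 13

After move 2 (R):
 7  9 12  1
11  4 14  0
 5  3  2  8
 6 10 15 13

After move 3 (L):
 7  9 12  1
11  4  0 14
 5  3  2  8
 6 10 15 13

After move 4 (D):
 7  9 12  1
11  4  2 14
 5  3  0  8
 6 10 15 13

After move 5 (L):
 7  9 12  1
11  4  2 14
 5  0  3  8
 6 10 15 13

After move 6 (D):
 7  9 12  1
11  4  2 14
 5 10  3  8
 6  0 15 13

Answer: 7, 9, 12, 1, 11, 4, 2, 14, 5, 10, 3, 8, 6, 0, 15, 13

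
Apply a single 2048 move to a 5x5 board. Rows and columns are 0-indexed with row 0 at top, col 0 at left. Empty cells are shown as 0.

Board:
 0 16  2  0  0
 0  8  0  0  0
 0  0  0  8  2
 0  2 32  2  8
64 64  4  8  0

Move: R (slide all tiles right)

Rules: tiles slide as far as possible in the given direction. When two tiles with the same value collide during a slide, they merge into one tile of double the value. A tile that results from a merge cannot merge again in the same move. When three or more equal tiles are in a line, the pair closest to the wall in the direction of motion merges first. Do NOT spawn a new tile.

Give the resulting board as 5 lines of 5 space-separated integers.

Slide right:
row 0: [0, 16, 2, 0, 0] -> [0, 0, 0, 16, 2]
row 1: [0, 8, 0, 0, 0] -> [0, 0, 0, 0, 8]
row 2: [0, 0, 0, 8, 2] -> [0, 0, 0, 8, 2]
row 3: [0, 2, 32, 2, 8] -> [0, 2, 32, 2, 8]
row 4: [64, 64, 4, 8, 0] -> [0, 0, 128, 4, 8]

Answer:   0   0   0  16   2
  0   0   0   0   8
  0   0   0   8   2
  0   2  32   2   8
  0   0 128   4   8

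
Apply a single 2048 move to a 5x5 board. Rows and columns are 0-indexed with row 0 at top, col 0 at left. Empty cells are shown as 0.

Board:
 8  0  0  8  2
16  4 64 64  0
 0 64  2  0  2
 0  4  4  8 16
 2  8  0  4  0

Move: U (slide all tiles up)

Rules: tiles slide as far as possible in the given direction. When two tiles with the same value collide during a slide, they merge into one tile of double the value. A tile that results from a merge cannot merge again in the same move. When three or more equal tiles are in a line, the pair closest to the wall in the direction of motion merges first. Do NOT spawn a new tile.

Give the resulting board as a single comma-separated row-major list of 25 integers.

Slide up:
col 0: [8, 16, 0, 0, 2] -> [8, 16, 2, 0, 0]
col 1: [0, 4, 64, 4, 8] -> [4, 64, 4, 8, 0]
col 2: [0, 64, 2, 4, 0] -> [64, 2, 4, 0, 0]
col 3: [8, 64, 0, 8, 4] -> [8, 64, 8, 4, 0]
col 4: [2, 0, 2, 16, 0] -> [4, 16, 0, 0, 0]

Answer: 8, 4, 64, 8, 4, 16, 64, 2, 64, 16, 2, 4, 4, 8, 0, 0, 8, 0, 4, 0, 0, 0, 0, 0, 0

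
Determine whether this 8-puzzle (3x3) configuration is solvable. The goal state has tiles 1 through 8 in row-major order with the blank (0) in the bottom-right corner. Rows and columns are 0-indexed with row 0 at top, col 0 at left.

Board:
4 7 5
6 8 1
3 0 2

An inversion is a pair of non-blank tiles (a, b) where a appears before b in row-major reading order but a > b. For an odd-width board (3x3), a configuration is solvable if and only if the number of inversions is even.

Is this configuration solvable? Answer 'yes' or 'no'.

Inversions (pairs i<j in row-major order where tile[i] > tile[j] > 0): 18
18 is even, so the puzzle is solvable.

Answer: yes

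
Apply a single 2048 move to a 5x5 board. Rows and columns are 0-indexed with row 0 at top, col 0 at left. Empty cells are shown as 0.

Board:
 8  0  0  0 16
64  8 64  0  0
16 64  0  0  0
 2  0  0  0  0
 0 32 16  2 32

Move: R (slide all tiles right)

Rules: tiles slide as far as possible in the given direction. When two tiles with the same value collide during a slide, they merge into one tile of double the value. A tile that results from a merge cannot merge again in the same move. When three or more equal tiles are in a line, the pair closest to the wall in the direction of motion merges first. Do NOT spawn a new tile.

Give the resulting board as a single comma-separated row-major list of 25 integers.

Answer: 0, 0, 0, 8, 16, 0, 0, 64, 8, 64, 0, 0, 0, 16, 64, 0, 0, 0, 0, 2, 0, 32, 16, 2, 32

Derivation:
Slide right:
row 0: [8, 0, 0, 0, 16] -> [0, 0, 0, 8, 16]
row 1: [64, 8, 64, 0, 0] -> [0, 0, 64, 8, 64]
row 2: [16, 64, 0, 0, 0] -> [0, 0, 0, 16, 64]
row 3: [2, 0, 0, 0, 0] -> [0, 0, 0, 0, 2]
row 4: [0, 32, 16, 2, 32] -> [0, 32, 16, 2, 32]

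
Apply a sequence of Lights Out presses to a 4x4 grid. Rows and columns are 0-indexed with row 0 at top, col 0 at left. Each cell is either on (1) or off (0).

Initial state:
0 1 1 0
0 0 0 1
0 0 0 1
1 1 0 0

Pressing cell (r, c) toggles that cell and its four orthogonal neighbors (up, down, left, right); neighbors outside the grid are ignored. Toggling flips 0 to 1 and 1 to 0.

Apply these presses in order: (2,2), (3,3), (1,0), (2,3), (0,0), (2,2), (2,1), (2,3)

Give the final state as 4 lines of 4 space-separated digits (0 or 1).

After press 1 at (2,2):
0 1 1 0
0 0 1 1
0 1 1 0
1 1 1 0

After press 2 at (3,3):
0 1 1 0
0 0 1 1
0 1 1 1
1 1 0 1

After press 3 at (1,0):
1 1 1 0
1 1 1 1
1 1 1 1
1 1 0 1

After press 4 at (2,3):
1 1 1 0
1 1 1 0
1 1 0 0
1 1 0 0

After press 5 at (0,0):
0 0 1 0
0 1 1 0
1 1 0 0
1 1 0 0

After press 6 at (2,2):
0 0 1 0
0 1 0 0
1 0 1 1
1 1 1 0

After press 7 at (2,1):
0 0 1 0
0 0 0 0
0 1 0 1
1 0 1 0

After press 8 at (2,3):
0 0 1 0
0 0 0 1
0 1 1 0
1 0 1 1

Answer: 0 0 1 0
0 0 0 1
0 1 1 0
1 0 1 1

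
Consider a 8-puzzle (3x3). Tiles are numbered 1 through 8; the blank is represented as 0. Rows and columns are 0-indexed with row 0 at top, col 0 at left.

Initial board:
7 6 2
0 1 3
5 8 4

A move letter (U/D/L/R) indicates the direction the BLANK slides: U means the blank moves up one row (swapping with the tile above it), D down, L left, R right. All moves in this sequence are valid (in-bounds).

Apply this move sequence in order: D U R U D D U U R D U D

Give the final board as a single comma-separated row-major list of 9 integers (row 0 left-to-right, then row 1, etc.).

Answer: 7, 2, 3, 1, 6, 0, 5, 8, 4

Derivation:
After move 1 (D):
7 6 2
5 1 3
0 8 4

After move 2 (U):
7 6 2
0 1 3
5 8 4

After move 3 (R):
7 6 2
1 0 3
5 8 4

After move 4 (U):
7 0 2
1 6 3
5 8 4

After move 5 (D):
7 6 2
1 0 3
5 8 4

After move 6 (D):
7 6 2
1 8 3
5 0 4

After move 7 (U):
7 6 2
1 0 3
5 8 4

After move 8 (U):
7 0 2
1 6 3
5 8 4

After move 9 (R):
7 2 0
1 6 3
5 8 4

After move 10 (D):
7 2 3
1 6 0
5 8 4

After move 11 (U):
7 2 0
1 6 3
5 8 4

After move 12 (D):
7 2 3
1 6 0
5 8 4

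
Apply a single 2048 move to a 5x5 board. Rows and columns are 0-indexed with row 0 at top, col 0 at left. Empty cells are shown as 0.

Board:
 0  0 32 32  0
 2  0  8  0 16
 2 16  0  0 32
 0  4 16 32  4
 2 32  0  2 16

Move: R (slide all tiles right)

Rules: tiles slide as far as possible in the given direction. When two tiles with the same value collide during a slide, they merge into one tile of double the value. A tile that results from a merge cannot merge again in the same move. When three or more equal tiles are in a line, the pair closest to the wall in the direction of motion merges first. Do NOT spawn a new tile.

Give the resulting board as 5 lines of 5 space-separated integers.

Answer:  0  0  0  0 64
 0  0  2  8 16
 0  0  2 16 32
 0  4 16 32  4
 0  2 32  2 16

Derivation:
Slide right:
row 0: [0, 0, 32, 32, 0] -> [0, 0, 0, 0, 64]
row 1: [2, 0, 8, 0, 16] -> [0, 0, 2, 8, 16]
row 2: [2, 16, 0, 0, 32] -> [0, 0, 2, 16, 32]
row 3: [0, 4, 16, 32, 4] -> [0, 4, 16, 32, 4]
row 4: [2, 32, 0, 2, 16] -> [0, 2, 32, 2, 16]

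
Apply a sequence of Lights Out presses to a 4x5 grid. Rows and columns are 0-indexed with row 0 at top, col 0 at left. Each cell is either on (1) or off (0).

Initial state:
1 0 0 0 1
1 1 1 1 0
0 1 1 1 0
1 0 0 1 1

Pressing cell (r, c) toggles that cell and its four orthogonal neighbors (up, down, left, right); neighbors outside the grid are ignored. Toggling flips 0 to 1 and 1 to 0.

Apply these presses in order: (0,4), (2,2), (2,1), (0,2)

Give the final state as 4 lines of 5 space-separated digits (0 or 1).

Answer: 1 1 1 0 0
1 0 1 1 1
1 1 1 0 0
1 1 1 1 1

Derivation:
After press 1 at (0,4):
1 0 0 1 0
1 1 1 1 1
0 1 1 1 0
1 0 0 1 1

After press 2 at (2,2):
1 0 0 1 0
1 1 0 1 1
0 0 0 0 0
1 0 1 1 1

After press 3 at (2,1):
1 0 0 1 0
1 0 0 1 1
1 1 1 0 0
1 1 1 1 1

After press 4 at (0,2):
1 1 1 0 0
1 0 1 1 1
1 1 1 0 0
1 1 1 1 1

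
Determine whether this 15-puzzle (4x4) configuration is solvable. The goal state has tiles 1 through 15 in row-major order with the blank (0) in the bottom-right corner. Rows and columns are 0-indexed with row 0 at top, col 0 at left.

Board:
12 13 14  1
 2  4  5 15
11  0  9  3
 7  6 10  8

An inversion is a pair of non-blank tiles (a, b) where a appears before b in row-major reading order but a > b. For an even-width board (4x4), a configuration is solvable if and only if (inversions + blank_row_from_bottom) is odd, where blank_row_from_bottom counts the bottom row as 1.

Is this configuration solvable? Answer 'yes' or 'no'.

Answer: no

Derivation:
Inversions: 54
Blank is in row 2 (0-indexed from top), which is row 2 counting from the bottom (bottom = 1).
54 + 2 = 56, which is even, so the puzzle is not solvable.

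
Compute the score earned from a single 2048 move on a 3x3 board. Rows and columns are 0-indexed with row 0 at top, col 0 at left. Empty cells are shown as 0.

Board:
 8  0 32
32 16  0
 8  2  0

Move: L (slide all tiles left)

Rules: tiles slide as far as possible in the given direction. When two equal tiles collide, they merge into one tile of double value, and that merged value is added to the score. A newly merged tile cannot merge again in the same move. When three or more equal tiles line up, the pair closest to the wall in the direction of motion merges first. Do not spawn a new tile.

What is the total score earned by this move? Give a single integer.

Slide left:
row 0: [8, 0, 32] -> [8, 32, 0]  score +0 (running 0)
row 1: [32, 16, 0] -> [32, 16, 0]  score +0 (running 0)
row 2: [8, 2, 0] -> [8, 2, 0]  score +0 (running 0)
Board after move:
 8 32  0
32 16  0
 8  2  0

Answer: 0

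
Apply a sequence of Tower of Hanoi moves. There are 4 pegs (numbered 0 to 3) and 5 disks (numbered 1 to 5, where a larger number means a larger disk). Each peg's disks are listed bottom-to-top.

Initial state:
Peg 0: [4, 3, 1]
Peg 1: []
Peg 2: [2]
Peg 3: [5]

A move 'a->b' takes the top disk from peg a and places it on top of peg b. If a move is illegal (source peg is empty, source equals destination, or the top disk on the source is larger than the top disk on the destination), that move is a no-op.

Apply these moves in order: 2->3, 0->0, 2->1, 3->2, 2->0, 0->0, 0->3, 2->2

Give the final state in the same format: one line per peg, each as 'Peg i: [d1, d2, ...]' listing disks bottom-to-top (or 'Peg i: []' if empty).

Answer: Peg 0: [4, 3]
Peg 1: []
Peg 2: [2]
Peg 3: [5, 1]

Derivation:
After move 1 (2->3):
Peg 0: [4, 3, 1]
Peg 1: []
Peg 2: []
Peg 3: [5, 2]

After move 2 (0->0):
Peg 0: [4, 3, 1]
Peg 1: []
Peg 2: []
Peg 3: [5, 2]

After move 3 (2->1):
Peg 0: [4, 3, 1]
Peg 1: []
Peg 2: []
Peg 3: [5, 2]

After move 4 (3->2):
Peg 0: [4, 3, 1]
Peg 1: []
Peg 2: [2]
Peg 3: [5]

After move 5 (2->0):
Peg 0: [4, 3, 1]
Peg 1: []
Peg 2: [2]
Peg 3: [5]

After move 6 (0->0):
Peg 0: [4, 3, 1]
Peg 1: []
Peg 2: [2]
Peg 3: [5]

After move 7 (0->3):
Peg 0: [4, 3]
Peg 1: []
Peg 2: [2]
Peg 3: [5, 1]

After move 8 (2->2):
Peg 0: [4, 3]
Peg 1: []
Peg 2: [2]
Peg 3: [5, 1]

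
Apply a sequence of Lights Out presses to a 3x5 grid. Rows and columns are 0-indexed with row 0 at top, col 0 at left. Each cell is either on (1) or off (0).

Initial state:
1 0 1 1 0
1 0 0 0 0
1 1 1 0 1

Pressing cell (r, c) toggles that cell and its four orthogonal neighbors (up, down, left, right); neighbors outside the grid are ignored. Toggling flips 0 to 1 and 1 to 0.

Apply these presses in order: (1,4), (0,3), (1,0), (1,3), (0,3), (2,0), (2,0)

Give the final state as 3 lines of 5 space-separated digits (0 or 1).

Answer: 0 0 1 0 1
0 1 1 0 0
0 1 1 1 0

Derivation:
After press 1 at (1,4):
1 0 1 1 1
1 0 0 1 1
1 1 1 0 0

After press 2 at (0,3):
1 0 0 0 0
1 0 0 0 1
1 1 1 0 0

After press 3 at (1,0):
0 0 0 0 0
0 1 0 0 1
0 1 1 0 0

After press 4 at (1,3):
0 0 0 1 0
0 1 1 1 0
0 1 1 1 0

After press 5 at (0,3):
0 0 1 0 1
0 1 1 0 0
0 1 1 1 0

After press 6 at (2,0):
0 0 1 0 1
1 1 1 0 0
1 0 1 1 0

After press 7 at (2,0):
0 0 1 0 1
0 1 1 0 0
0 1 1 1 0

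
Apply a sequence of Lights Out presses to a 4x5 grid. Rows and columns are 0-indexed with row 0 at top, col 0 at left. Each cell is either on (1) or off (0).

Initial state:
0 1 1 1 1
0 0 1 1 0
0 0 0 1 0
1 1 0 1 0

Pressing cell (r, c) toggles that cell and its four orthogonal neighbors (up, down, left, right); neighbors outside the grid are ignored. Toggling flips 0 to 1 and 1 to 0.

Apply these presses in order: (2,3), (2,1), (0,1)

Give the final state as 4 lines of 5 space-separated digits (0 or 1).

After press 1 at (2,3):
0 1 1 1 1
0 0 1 0 0
0 0 1 0 1
1 1 0 0 0

After press 2 at (2,1):
0 1 1 1 1
0 1 1 0 0
1 1 0 0 1
1 0 0 0 0

After press 3 at (0,1):
1 0 0 1 1
0 0 1 0 0
1 1 0 0 1
1 0 0 0 0

Answer: 1 0 0 1 1
0 0 1 0 0
1 1 0 0 1
1 0 0 0 0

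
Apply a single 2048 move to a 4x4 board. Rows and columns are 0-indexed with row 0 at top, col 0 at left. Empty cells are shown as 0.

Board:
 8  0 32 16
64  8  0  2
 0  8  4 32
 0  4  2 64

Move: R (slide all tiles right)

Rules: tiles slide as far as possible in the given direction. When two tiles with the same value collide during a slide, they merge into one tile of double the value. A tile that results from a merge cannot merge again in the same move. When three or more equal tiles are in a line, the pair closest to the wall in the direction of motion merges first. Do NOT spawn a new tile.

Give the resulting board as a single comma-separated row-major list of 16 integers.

Slide right:
row 0: [8, 0, 32, 16] -> [0, 8, 32, 16]
row 1: [64, 8, 0, 2] -> [0, 64, 8, 2]
row 2: [0, 8, 4, 32] -> [0, 8, 4, 32]
row 3: [0, 4, 2, 64] -> [0, 4, 2, 64]

Answer: 0, 8, 32, 16, 0, 64, 8, 2, 0, 8, 4, 32, 0, 4, 2, 64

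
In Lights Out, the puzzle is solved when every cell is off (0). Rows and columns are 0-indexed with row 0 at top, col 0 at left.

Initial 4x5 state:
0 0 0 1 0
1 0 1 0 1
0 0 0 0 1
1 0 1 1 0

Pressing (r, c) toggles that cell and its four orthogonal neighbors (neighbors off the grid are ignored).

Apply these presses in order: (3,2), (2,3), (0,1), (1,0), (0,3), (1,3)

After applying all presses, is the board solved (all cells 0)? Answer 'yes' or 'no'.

Answer: no

Derivation:
After press 1 at (3,2):
0 0 0 1 0
1 0 1 0 1
0 0 1 0 1
1 1 0 0 0

After press 2 at (2,3):
0 0 0 1 0
1 0 1 1 1
0 0 0 1 0
1 1 0 1 0

After press 3 at (0,1):
1 1 1 1 0
1 1 1 1 1
0 0 0 1 0
1 1 0 1 0

After press 4 at (1,0):
0 1 1 1 0
0 0 1 1 1
1 0 0 1 0
1 1 0 1 0

After press 5 at (0,3):
0 1 0 0 1
0 0 1 0 1
1 0 0 1 0
1 1 0 1 0

After press 6 at (1,3):
0 1 0 1 1
0 0 0 1 0
1 0 0 0 0
1 1 0 1 0

Lights still on: 8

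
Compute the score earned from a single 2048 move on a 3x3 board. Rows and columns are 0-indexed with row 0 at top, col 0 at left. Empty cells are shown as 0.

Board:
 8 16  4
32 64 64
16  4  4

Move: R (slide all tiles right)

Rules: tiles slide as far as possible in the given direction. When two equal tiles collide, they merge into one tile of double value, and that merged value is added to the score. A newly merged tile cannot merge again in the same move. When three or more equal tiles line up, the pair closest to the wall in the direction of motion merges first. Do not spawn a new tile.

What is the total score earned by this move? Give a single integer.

Slide right:
row 0: [8, 16, 4] -> [8, 16, 4]  score +0 (running 0)
row 1: [32, 64, 64] -> [0, 32, 128]  score +128 (running 128)
row 2: [16, 4, 4] -> [0, 16, 8]  score +8 (running 136)
Board after move:
  8  16   4
  0  32 128
  0  16   8

Answer: 136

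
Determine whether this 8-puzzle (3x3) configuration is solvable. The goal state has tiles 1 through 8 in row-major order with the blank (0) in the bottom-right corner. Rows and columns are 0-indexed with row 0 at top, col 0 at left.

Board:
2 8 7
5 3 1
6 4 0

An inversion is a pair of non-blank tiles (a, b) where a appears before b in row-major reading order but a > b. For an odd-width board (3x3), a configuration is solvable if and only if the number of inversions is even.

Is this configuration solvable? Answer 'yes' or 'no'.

Answer: no

Derivation:
Inversions (pairs i<j in row-major order where tile[i] > tile[j] > 0): 17
17 is odd, so the puzzle is not solvable.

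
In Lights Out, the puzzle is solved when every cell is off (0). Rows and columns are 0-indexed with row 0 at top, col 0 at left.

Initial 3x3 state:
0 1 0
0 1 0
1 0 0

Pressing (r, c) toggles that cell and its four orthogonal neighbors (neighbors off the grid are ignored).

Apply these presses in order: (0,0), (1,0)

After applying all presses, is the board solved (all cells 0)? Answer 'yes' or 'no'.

Answer: yes

Derivation:
After press 1 at (0,0):
1 0 0
1 1 0
1 0 0

After press 2 at (1,0):
0 0 0
0 0 0
0 0 0

Lights still on: 0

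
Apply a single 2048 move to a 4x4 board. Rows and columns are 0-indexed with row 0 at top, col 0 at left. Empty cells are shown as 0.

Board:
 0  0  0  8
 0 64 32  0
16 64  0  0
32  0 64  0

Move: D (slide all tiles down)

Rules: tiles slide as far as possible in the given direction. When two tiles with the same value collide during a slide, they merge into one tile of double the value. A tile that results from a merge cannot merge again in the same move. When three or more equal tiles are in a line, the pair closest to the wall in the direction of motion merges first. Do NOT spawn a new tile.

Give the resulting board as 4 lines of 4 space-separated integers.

Answer:   0   0   0   0
  0   0   0   0
 16   0  32   0
 32 128  64   8

Derivation:
Slide down:
col 0: [0, 0, 16, 32] -> [0, 0, 16, 32]
col 1: [0, 64, 64, 0] -> [0, 0, 0, 128]
col 2: [0, 32, 0, 64] -> [0, 0, 32, 64]
col 3: [8, 0, 0, 0] -> [0, 0, 0, 8]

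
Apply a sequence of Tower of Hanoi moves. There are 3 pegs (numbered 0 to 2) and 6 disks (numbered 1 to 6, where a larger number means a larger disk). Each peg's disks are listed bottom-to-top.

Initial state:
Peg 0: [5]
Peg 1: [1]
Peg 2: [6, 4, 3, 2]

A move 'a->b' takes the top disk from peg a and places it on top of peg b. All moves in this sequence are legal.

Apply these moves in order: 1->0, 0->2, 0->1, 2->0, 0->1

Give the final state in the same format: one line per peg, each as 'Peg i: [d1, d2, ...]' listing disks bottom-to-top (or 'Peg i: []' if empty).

Answer: Peg 0: []
Peg 1: [5, 1]
Peg 2: [6, 4, 3, 2]

Derivation:
After move 1 (1->0):
Peg 0: [5, 1]
Peg 1: []
Peg 2: [6, 4, 3, 2]

After move 2 (0->2):
Peg 0: [5]
Peg 1: []
Peg 2: [6, 4, 3, 2, 1]

After move 3 (0->1):
Peg 0: []
Peg 1: [5]
Peg 2: [6, 4, 3, 2, 1]

After move 4 (2->0):
Peg 0: [1]
Peg 1: [5]
Peg 2: [6, 4, 3, 2]

After move 5 (0->1):
Peg 0: []
Peg 1: [5, 1]
Peg 2: [6, 4, 3, 2]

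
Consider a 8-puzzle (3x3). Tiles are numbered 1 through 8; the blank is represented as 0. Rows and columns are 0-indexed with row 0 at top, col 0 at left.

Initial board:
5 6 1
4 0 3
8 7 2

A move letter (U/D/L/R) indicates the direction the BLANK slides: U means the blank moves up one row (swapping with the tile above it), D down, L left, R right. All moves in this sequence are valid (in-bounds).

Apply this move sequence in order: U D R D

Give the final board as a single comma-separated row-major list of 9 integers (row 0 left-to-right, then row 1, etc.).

After move 1 (U):
5 0 1
4 6 3
8 7 2

After move 2 (D):
5 6 1
4 0 3
8 7 2

After move 3 (R):
5 6 1
4 3 0
8 7 2

After move 4 (D):
5 6 1
4 3 2
8 7 0

Answer: 5, 6, 1, 4, 3, 2, 8, 7, 0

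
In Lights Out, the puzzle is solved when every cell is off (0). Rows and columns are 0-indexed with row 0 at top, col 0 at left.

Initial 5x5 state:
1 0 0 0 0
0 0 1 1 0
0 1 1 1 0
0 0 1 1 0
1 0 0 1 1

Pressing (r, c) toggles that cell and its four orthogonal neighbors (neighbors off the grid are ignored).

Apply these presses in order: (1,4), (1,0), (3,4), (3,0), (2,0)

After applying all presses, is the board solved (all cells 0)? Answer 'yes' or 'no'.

Answer: no

Derivation:
After press 1 at (1,4):
1 0 0 0 1
0 0 1 0 1
0 1 1 1 1
0 0 1 1 0
1 0 0 1 1

After press 2 at (1,0):
0 0 0 0 1
1 1 1 0 1
1 1 1 1 1
0 0 1 1 0
1 0 0 1 1

After press 3 at (3,4):
0 0 0 0 1
1 1 1 0 1
1 1 1 1 0
0 0 1 0 1
1 0 0 1 0

After press 4 at (3,0):
0 0 0 0 1
1 1 1 0 1
0 1 1 1 0
1 1 1 0 1
0 0 0 1 0

After press 5 at (2,0):
0 0 0 0 1
0 1 1 0 1
1 0 1 1 0
0 1 1 0 1
0 0 0 1 0

Lights still on: 11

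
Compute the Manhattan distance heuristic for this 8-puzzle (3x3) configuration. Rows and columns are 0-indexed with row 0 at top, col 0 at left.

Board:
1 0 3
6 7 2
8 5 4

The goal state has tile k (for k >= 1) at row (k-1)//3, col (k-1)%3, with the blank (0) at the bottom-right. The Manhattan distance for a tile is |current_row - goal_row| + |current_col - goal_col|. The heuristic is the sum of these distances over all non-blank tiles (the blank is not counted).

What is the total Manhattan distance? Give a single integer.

Answer: 11

Derivation:
Tile 1: (0,0)->(0,0) = 0
Tile 3: (0,2)->(0,2) = 0
Tile 6: (1,0)->(1,2) = 2
Tile 7: (1,1)->(2,0) = 2
Tile 2: (1,2)->(0,1) = 2
Tile 8: (2,0)->(2,1) = 1
Tile 5: (2,1)->(1,1) = 1
Tile 4: (2,2)->(1,0) = 3
Sum: 0 + 0 + 2 + 2 + 2 + 1 + 1 + 3 = 11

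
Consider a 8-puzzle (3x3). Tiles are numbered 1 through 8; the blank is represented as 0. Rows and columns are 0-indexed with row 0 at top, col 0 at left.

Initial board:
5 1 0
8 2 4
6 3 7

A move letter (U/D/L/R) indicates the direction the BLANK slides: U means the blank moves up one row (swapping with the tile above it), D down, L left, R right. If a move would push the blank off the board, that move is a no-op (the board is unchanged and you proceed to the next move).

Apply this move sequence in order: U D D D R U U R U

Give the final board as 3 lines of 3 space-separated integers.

Answer: 5 1 0
8 2 4
6 3 7

Derivation:
After move 1 (U):
5 1 0
8 2 4
6 3 7

After move 2 (D):
5 1 4
8 2 0
6 3 7

After move 3 (D):
5 1 4
8 2 7
6 3 0

After move 4 (D):
5 1 4
8 2 7
6 3 0

After move 5 (R):
5 1 4
8 2 7
6 3 0

After move 6 (U):
5 1 4
8 2 0
6 3 7

After move 7 (U):
5 1 0
8 2 4
6 3 7

After move 8 (R):
5 1 0
8 2 4
6 3 7

After move 9 (U):
5 1 0
8 2 4
6 3 7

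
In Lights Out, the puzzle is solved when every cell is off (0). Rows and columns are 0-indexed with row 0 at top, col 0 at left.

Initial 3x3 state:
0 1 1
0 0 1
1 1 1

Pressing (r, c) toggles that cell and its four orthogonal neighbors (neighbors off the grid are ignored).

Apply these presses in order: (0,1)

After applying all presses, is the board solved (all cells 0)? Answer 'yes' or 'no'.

Answer: no

Derivation:
After press 1 at (0,1):
1 0 0
0 1 1
1 1 1

Lights still on: 6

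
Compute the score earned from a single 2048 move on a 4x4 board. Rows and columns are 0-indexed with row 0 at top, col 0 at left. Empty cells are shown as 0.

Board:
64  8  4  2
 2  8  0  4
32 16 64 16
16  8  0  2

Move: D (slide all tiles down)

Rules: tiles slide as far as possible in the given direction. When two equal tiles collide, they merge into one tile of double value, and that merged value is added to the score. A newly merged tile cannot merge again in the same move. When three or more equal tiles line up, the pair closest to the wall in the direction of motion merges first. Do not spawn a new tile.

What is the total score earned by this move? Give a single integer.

Answer: 16

Derivation:
Slide down:
col 0: [64, 2, 32, 16] -> [64, 2, 32, 16]  score +0 (running 0)
col 1: [8, 8, 16, 8] -> [0, 16, 16, 8]  score +16 (running 16)
col 2: [4, 0, 64, 0] -> [0, 0, 4, 64]  score +0 (running 16)
col 3: [2, 4, 16, 2] -> [2, 4, 16, 2]  score +0 (running 16)
Board after move:
64  0  0  2
 2 16  0  4
32 16  4 16
16  8 64  2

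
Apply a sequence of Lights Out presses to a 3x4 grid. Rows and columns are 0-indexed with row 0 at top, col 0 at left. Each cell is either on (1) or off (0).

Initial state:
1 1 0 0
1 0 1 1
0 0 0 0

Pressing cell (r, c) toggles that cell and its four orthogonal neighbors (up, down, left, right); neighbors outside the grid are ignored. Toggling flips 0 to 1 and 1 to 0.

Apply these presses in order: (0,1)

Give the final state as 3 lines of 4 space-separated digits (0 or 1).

Answer: 0 0 1 0
1 1 1 1
0 0 0 0

Derivation:
After press 1 at (0,1):
0 0 1 0
1 1 1 1
0 0 0 0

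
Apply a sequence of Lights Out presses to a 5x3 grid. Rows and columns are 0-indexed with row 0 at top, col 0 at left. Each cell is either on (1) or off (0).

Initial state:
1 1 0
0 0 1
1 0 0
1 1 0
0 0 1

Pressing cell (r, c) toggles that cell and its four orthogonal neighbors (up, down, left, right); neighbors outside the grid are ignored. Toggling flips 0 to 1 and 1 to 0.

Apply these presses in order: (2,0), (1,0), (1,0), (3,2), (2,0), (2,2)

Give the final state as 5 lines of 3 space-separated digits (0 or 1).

Answer: 1 1 0
0 0 0
1 1 0
1 0 0
0 0 0

Derivation:
After press 1 at (2,0):
1 1 0
1 0 1
0 1 0
0 1 0
0 0 1

After press 2 at (1,0):
0 1 0
0 1 1
1 1 0
0 1 0
0 0 1

After press 3 at (1,0):
1 1 0
1 0 1
0 1 0
0 1 0
0 0 1

After press 4 at (3,2):
1 1 0
1 0 1
0 1 1
0 0 1
0 0 0

After press 5 at (2,0):
1 1 0
0 0 1
1 0 1
1 0 1
0 0 0

After press 6 at (2,2):
1 1 0
0 0 0
1 1 0
1 0 0
0 0 0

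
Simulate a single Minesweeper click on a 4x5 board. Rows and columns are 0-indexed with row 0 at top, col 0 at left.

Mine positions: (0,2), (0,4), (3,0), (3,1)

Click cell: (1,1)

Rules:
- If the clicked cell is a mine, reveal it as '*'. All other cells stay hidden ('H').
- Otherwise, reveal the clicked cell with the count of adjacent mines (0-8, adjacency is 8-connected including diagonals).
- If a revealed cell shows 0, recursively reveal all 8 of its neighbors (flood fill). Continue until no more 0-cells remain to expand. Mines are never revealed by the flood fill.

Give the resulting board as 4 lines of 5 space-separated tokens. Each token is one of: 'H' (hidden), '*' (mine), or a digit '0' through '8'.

H H H H H
H 1 H H H
H H H H H
H H H H H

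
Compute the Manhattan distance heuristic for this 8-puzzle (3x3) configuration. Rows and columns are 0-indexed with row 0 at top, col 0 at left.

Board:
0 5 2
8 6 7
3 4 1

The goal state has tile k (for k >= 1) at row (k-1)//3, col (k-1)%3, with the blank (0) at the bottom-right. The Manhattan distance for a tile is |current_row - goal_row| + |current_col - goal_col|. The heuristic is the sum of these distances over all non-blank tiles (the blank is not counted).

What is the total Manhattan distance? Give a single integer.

Answer: 18

Derivation:
Tile 5: at (0,1), goal (1,1), distance |0-1|+|1-1| = 1
Tile 2: at (0,2), goal (0,1), distance |0-0|+|2-1| = 1
Tile 8: at (1,0), goal (2,1), distance |1-2|+|0-1| = 2
Tile 6: at (1,1), goal (1,2), distance |1-1|+|1-2| = 1
Tile 7: at (1,2), goal (2,0), distance |1-2|+|2-0| = 3
Tile 3: at (2,0), goal (0,2), distance |2-0|+|0-2| = 4
Tile 4: at (2,1), goal (1,0), distance |2-1|+|1-0| = 2
Tile 1: at (2,2), goal (0,0), distance |2-0|+|2-0| = 4
Sum: 1 + 1 + 2 + 1 + 3 + 4 + 2 + 4 = 18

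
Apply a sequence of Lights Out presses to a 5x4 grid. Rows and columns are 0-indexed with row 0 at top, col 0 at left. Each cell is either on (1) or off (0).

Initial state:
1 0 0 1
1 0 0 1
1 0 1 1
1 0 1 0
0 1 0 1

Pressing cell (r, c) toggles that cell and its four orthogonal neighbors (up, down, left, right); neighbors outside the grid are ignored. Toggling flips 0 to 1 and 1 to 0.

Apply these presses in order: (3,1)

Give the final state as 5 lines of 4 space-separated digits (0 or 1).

After press 1 at (3,1):
1 0 0 1
1 0 0 1
1 1 1 1
0 1 0 0
0 0 0 1

Answer: 1 0 0 1
1 0 0 1
1 1 1 1
0 1 0 0
0 0 0 1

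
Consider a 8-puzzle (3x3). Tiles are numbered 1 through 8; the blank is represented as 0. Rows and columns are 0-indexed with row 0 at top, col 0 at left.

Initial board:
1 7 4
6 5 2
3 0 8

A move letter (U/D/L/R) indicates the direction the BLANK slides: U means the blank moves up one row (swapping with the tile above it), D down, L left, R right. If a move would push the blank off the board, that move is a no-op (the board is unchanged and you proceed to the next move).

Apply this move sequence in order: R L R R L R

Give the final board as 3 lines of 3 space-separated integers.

After move 1 (R):
1 7 4
6 5 2
3 8 0

After move 2 (L):
1 7 4
6 5 2
3 0 8

After move 3 (R):
1 7 4
6 5 2
3 8 0

After move 4 (R):
1 7 4
6 5 2
3 8 0

After move 5 (L):
1 7 4
6 5 2
3 0 8

After move 6 (R):
1 7 4
6 5 2
3 8 0

Answer: 1 7 4
6 5 2
3 8 0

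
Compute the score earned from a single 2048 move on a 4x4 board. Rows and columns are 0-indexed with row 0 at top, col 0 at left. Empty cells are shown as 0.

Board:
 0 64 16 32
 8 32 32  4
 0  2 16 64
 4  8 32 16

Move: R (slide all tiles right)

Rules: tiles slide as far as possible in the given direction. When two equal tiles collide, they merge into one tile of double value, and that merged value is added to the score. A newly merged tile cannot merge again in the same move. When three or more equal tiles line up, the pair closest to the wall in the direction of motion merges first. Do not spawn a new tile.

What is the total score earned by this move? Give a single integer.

Answer: 64

Derivation:
Slide right:
row 0: [0, 64, 16, 32] -> [0, 64, 16, 32]  score +0 (running 0)
row 1: [8, 32, 32, 4] -> [0, 8, 64, 4]  score +64 (running 64)
row 2: [0, 2, 16, 64] -> [0, 2, 16, 64]  score +0 (running 64)
row 3: [4, 8, 32, 16] -> [4, 8, 32, 16]  score +0 (running 64)
Board after move:
 0 64 16 32
 0  8 64  4
 0  2 16 64
 4  8 32 16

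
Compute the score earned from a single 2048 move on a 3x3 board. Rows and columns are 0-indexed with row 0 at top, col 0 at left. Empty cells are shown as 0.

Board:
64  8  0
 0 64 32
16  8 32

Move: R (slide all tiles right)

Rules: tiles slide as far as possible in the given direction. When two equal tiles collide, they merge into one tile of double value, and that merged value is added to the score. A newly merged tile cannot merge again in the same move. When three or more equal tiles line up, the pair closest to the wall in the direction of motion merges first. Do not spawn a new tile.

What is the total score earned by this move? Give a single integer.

Answer: 0

Derivation:
Slide right:
row 0: [64, 8, 0] -> [0, 64, 8]  score +0 (running 0)
row 1: [0, 64, 32] -> [0, 64, 32]  score +0 (running 0)
row 2: [16, 8, 32] -> [16, 8, 32]  score +0 (running 0)
Board after move:
 0 64  8
 0 64 32
16  8 32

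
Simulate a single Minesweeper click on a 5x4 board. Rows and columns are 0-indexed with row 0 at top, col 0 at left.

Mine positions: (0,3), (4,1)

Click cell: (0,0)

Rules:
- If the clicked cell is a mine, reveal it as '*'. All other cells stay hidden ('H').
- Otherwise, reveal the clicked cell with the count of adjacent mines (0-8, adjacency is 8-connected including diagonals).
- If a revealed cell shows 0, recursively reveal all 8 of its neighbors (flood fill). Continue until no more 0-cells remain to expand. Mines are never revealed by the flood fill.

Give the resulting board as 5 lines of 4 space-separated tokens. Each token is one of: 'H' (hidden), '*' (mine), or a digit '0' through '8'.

0 0 1 H
0 0 1 1
0 0 0 0
1 1 1 0
H H 1 0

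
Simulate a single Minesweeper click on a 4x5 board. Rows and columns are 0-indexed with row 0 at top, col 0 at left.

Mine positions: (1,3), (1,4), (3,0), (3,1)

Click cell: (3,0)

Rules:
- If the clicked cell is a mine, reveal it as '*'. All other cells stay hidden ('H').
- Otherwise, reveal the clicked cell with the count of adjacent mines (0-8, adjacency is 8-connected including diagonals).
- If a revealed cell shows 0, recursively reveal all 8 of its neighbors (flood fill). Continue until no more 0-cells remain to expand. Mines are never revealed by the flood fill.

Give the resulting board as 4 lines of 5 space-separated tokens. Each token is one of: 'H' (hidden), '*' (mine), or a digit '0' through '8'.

H H H H H
H H H H H
H H H H H
* H H H H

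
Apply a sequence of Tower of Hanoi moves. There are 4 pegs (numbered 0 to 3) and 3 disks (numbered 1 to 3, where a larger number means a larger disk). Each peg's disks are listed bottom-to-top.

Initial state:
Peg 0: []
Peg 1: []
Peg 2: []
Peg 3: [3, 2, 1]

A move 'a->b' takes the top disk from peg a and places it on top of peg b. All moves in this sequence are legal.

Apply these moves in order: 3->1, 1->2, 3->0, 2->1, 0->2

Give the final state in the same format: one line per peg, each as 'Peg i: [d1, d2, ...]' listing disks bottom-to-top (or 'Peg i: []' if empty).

Answer: Peg 0: []
Peg 1: [1]
Peg 2: [2]
Peg 3: [3]

Derivation:
After move 1 (3->1):
Peg 0: []
Peg 1: [1]
Peg 2: []
Peg 3: [3, 2]

After move 2 (1->2):
Peg 0: []
Peg 1: []
Peg 2: [1]
Peg 3: [3, 2]

After move 3 (3->0):
Peg 0: [2]
Peg 1: []
Peg 2: [1]
Peg 3: [3]

After move 4 (2->1):
Peg 0: [2]
Peg 1: [1]
Peg 2: []
Peg 3: [3]

After move 5 (0->2):
Peg 0: []
Peg 1: [1]
Peg 2: [2]
Peg 3: [3]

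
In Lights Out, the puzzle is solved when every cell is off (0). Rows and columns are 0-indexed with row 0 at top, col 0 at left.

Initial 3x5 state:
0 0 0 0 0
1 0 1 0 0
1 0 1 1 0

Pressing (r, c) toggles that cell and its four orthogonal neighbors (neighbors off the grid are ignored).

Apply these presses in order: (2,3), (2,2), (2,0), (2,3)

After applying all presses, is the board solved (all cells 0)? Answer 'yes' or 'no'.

Answer: yes

Derivation:
After press 1 at (2,3):
0 0 0 0 0
1 0 1 1 0
1 0 0 0 1

After press 2 at (2,2):
0 0 0 0 0
1 0 0 1 0
1 1 1 1 1

After press 3 at (2,0):
0 0 0 0 0
0 0 0 1 0
0 0 1 1 1

After press 4 at (2,3):
0 0 0 0 0
0 0 0 0 0
0 0 0 0 0

Lights still on: 0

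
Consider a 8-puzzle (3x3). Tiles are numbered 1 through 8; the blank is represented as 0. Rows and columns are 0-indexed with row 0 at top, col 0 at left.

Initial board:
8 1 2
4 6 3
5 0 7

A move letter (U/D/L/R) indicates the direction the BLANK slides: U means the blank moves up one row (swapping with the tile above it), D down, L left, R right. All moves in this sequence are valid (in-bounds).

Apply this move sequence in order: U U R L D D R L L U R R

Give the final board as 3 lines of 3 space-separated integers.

After move 1 (U):
8 1 2
4 0 3
5 6 7

After move 2 (U):
8 0 2
4 1 3
5 6 7

After move 3 (R):
8 2 0
4 1 3
5 6 7

After move 4 (L):
8 0 2
4 1 3
5 6 7

After move 5 (D):
8 1 2
4 0 3
5 6 7

After move 6 (D):
8 1 2
4 6 3
5 0 7

After move 7 (R):
8 1 2
4 6 3
5 7 0

After move 8 (L):
8 1 2
4 6 3
5 0 7

After move 9 (L):
8 1 2
4 6 3
0 5 7

After move 10 (U):
8 1 2
0 6 3
4 5 7

After move 11 (R):
8 1 2
6 0 3
4 5 7

After move 12 (R):
8 1 2
6 3 0
4 5 7

Answer: 8 1 2
6 3 0
4 5 7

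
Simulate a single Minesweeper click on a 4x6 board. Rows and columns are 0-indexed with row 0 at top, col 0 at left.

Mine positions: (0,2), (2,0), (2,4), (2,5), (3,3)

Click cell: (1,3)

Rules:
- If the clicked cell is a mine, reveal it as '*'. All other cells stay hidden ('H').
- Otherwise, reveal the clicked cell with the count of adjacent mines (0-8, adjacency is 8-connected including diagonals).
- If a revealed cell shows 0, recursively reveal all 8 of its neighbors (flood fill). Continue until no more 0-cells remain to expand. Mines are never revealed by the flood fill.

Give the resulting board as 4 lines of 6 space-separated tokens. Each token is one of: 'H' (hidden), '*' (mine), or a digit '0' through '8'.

H H H H H H
H H H 2 H H
H H H H H H
H H H H H H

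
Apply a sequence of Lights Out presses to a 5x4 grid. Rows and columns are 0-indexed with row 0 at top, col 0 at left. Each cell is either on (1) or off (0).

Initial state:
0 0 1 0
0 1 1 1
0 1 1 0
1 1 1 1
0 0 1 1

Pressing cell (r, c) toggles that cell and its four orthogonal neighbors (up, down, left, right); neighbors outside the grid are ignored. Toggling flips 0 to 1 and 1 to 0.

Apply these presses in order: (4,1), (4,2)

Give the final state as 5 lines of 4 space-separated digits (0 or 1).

Answer: 0 0 1 0
0 1 1 1
0 1 1 0
1 0 0 1
1 0 1 0

Derivation:
After press 1 at (4,1):
0 0 1 0
0 1 1 1
0 1 1 0
1 0 1 1
1 1 0 1

After press 2 at (4,2):
0 0 1 0
0 1 1 1
0 1 1 0
1 0 0 1
1 0 1 0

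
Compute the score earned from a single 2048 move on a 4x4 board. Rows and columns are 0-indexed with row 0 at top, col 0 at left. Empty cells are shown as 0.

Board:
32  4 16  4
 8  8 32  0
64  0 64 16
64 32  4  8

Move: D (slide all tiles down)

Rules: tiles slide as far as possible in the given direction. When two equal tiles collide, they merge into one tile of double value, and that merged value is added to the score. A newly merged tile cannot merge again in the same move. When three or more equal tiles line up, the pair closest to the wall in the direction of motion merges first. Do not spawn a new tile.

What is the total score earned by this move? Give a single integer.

Slide down:
col 0: [32, 8, 64, 64] -> [0, 32, 8, 128]  score +128 (running 128)
col 1: [4, 8, 0, 32] -> [0, 4, 8, 32]  score +0 (running 128)
col 2: [16, 32, 64, 4] -> [16, 32, 64, 4]  score +0 (running 128)
col 3: [4, 0, 16, 8] -> [0, 4, 16, 8]  score +0 (running 128)
Board after move:
  0   0  16   0
 32   4  32   4
  8   8  64  16
128  32   4   8

Answer: 128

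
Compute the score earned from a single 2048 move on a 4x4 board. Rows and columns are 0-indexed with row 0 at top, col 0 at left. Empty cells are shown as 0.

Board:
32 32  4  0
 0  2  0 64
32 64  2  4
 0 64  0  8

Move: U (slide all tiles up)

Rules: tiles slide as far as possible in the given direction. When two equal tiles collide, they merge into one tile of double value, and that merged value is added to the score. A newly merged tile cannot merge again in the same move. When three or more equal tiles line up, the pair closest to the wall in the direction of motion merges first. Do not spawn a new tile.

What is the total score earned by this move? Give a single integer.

Slide up:
col 0: [32, 0, 32, 0] -> [64, 0, 0, 0]  score +64 (running 64)
col 1: [32, 2, 64, 64] -> [32, 2, 128, 0]  score +128 (running 192)
col 2: [4, 0, 2, 0] -> [4, 2, 0, 0]  score +0 (running 192)
col 3: [0, 64, 4, 8] -> [64, 4, 8, 0]  score +0 (running 192)
Board after move:
 64  32   4  64
  0   2   2   4
  0 128   0   8
  0   0   0   0

Answer: 192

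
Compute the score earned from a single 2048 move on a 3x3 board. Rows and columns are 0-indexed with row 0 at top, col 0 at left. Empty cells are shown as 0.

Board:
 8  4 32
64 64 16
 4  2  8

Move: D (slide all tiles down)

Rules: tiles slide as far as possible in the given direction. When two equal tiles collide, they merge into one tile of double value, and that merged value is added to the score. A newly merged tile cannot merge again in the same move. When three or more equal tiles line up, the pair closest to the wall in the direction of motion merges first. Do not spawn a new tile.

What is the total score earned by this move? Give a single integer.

Answer: 0

Derivation:
Slide down:
col 0: [8, 64, 4] -> [8, 64, 4]  score +0 (running 0)
col 1: [4, 64, 2] -> [4, 64, 2]  score +0 (running 0)
col 2: [32, 16, 8] -> [32, 16, 8]  score +0 (running 0)
Board after move:
 8  4 32
64 64 16
 4  2  8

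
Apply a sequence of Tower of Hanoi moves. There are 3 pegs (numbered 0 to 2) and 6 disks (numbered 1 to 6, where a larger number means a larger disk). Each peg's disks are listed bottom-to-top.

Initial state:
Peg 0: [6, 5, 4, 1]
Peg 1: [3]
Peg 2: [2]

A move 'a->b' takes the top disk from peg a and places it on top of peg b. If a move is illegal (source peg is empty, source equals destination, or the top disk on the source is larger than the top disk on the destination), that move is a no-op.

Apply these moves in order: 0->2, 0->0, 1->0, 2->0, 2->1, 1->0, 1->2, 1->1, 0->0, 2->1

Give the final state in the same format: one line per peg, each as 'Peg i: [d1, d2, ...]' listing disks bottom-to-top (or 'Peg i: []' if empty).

Answer: Peg 0: [6, 5, 4, 3, 1]
Peg 1: [2]
Peg 2: []

Derivation:
After move 1 (0->2):
Peg 0: [6, 5, 4]
Peg 1: [3]
Peg 2: [2, 1]

After move 2 (0->0):
Peg 0: [6, 5, 4]
Peg 1: [3]
Peg 2: [2, 1]

After move 3 (1->0):
Peg 0: [6, 5, 4, 3]
Peg 1: []
Peg 2: [2, 1]

After move 4 (2->0):
Peg 0: [6, 5, 4, 3, 1]
Peg 1: []
Peg 2: [2]

After move 5 (2->1):
Peg 0: [6, 5, 4, 3, 1]
Peg 1: [2]
Peg 2: []

After move 6 (1->0):
Peg 0: [6, 5, 4, 3, 1]
Peg 1: [2]
Peg 2: []

After move 7 (1->2):
Peg 0: [6, 5, 4, 3, 1]
Peg 1: []
Peg 2: [2]

After move 8 (1->1):
Peg 0: [6, 5, 4, 3, 1]
Peg 1: []
Peg 2: [2]

After move 9 (0->0):
Peg 0: [6, 5, 4, 3, 1]
Peg 1: []
Peg 2: [2]

After move 10 (2->1):
Peg 0: [6, 5, 4, 3, 1]
Peg 1: [2]
Peg 2: []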